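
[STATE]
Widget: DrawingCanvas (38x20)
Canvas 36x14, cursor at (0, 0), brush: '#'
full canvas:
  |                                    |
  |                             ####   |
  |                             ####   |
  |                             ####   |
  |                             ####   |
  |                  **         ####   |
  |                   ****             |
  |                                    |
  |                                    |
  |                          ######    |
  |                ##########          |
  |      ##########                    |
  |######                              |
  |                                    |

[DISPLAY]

+                                     
                             ####     
                             ####     
                             ####     
                             ####     
                  **         ####     
                   ****               
                                      
                                      
                          ######      
                ##########            
      ##########                      
######                                
                                      
                                      
                                      
                                      
                                      
                                      
                                      


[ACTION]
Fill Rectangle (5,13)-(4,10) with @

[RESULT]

+                                     
                             ####     
                             ####     
                             ####     
          @@@@               ####     
          @@@@    **         ####     
                   ****               
                                      
                                      
                          ######      
                ##########            
      ##########                      
######                                
                                      
                                      
                                      
                                      
                                      
                                      
                                      


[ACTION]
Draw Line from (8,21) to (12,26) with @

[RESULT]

+                                     
                             ####     
                             ####     
                             ####     
          @@@@               ####     
          @@@@    **         ####     
                   ****               
                                      
                     @                
                      @   ######      
                #######@@#            
      ##########         @            
######                    @           
                                      
                                      
                                      
                                      
                                      
                                      
                                      


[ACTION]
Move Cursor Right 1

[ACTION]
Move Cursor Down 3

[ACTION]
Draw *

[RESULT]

                                      
                             ####     
                             ####     
 *                           ####     
          @@@@               ####     
          @@@@    **         ####     
                   ****               
                                      
                     @                
                      @   ######      
                #######@@#            
      ##########         @            
######                    @           
                                      
                                      
                                      
                                      
                                      
                                      
                                      


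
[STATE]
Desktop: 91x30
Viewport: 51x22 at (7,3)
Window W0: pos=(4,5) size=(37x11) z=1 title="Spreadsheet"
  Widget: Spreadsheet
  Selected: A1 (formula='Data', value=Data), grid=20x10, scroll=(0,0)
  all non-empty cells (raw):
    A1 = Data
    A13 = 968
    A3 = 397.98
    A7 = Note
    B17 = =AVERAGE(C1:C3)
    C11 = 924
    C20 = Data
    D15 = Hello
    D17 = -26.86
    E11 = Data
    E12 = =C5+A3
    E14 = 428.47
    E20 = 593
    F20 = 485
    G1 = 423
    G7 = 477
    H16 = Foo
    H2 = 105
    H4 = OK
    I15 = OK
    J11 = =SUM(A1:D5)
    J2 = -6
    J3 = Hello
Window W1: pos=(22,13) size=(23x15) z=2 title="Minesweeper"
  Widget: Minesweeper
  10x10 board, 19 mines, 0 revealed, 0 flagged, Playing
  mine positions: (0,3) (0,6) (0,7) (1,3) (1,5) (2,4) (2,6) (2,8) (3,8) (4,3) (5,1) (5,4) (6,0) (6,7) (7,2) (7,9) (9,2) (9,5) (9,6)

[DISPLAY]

                                                   
                                                   
━━━━━━━━━━━━━━━━━━━━━━━━━━━━━━━━━┓                 
preadsheet                       ┃                 
─────────────────────────────────┨                 
: Data                           ┃                 
     A       B       C       D   ┃                 
---------------------------------┃                 
1 [Data]         0       0       ┃                 
2        0       0       0       ┃                 
3   397.98     ┏━━━━━━━━━━━━━━━━━━━━━┓             
4        0     ┃ Minesweeper         ┃             
━━━━━━━━━━━━━━━┠─────────────────────┨             
               ┃■■■■■■■■■■           ┃             
               ┃■■■■■■■■■■           ┃             
               ┃■■■■■■■■■■           ┃             
               ┃■■■■■■■■■■           ┃             
               ┃■■■■■■■■■■           ┃             
               ┃■■■■■■■■■■           ┃             
               ┃■■■■■■■■■■           ┃             
               ┃■■■■■■■■■■           ┃             
               ┃■■■■■■■■■■           ┃             


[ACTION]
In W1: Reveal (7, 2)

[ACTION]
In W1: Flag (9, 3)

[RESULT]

                                                   
                                                   
━━━━━━━━━━━━━━━━━━━━━━━━━━━━━━━━━┓                 
preadsheet                       ┃                 
─────────────────────────────────┨                 
: Data                           ┃                 
     A       B       C       D   ┃                 
---------------------------------┃                 
1 [Data]         0       0       ┃                 
2        0       0       0       ┃                 
3   397.98     ┏━━━━━━━━━━━━━━━━━━━━━┓             
4        0     ┃ Minesweeper         ┃             
━━━━━━━━━━━━━━━┠─────────────────────┨             
               ┃■■■✹■■✹✹■■           ┃             
               ┃■■■✹■✹■■■■           ┃             
               ┃■■■■✹■✹■✹■           ┃             
               ┃■■■■■■■■✹■           ┃             
               ┃■■■✹■■■■■■           ┃             
               ┃■✹■■✹■■■■■           ┃             
               ┃✹■■■■■■✹■■           ┃             
               ┃■■✹■■■■■■✹           ┃             
               ┃■■■■■■■■■■           ┃             


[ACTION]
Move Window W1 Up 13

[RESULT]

               ┃■■■✹■■✹✹■■           ┃             
               ┃■■■✹■✹■■■■           ┃             
━━━━━━━━━━━━━━━┃■■■■✹■✹■✹■           ┃             
preadsheet     ┃■■■■■■■■✹■           ┃             
───────────────┃■■■✹■■■■■■           ┃             
: Data         ┃■✹■■✹■■■■■           ┃             
     A       B ┃✹■■■■■■✹■■           ┃             
---------------┃■■✹■■■■■■✹           ┃             
1 [Data]       ┃■■■■■■■■■■           ┃             
2        0     ┃■■✹■■✹✹■■■           ┃             
3   397.98     ┃                     ┃             
4        0     ┗━━━━━━━━━━━━━━━━━━━━━┛             
━━━━━━━━━━━━━━━━━━━━━━━━━━━━━━━━━┛                 
                                                   
                                                   
                                                   
                                                   
                                                   
                                                   
                                                   
                                                   
                                                   


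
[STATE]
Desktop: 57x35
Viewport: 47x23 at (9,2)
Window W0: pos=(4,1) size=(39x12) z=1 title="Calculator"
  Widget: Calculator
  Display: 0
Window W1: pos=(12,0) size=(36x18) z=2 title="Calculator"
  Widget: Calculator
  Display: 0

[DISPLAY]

cul┠──────────────────────────────────┨        
───┃                                 0┃        
   ┃┌───┬───┬───┬───┐                 ┃        
┬──┃│ 7 │ 8 │ 9 │ ÷ │                 ┃        
│ 8┃├───┼───┼───┼───┤                 ┃        
┼──┃│ 4 │ 5 │ 6 │ × │                 ┃        
│ 5┃├───┼───┼───┼───┤                 ┃        
┼──┃│ 1 │ 2 │ 3 │ - │                 ┃        
│ 2┃├───┼───┼───┼───┤                 ┃        
┴──┃│ 0 │ . │ = │ + │                 ┃        
━━━┃├───┼───┼───┼───┤                 ┃        
   ┃│ C │ MC│ MR│ M+│                 ┃        
   ┃└───┴───┴───┴───┘                 ┃        
   ┃                                  ┃        
   ┃                                  ┃        
   ┗━━━━━━━━━━━━━━━━━━━━━━━━━━━━━━━━━━┛        
                                               
                                               
                                               
                                               
                                               
                                               
                                               


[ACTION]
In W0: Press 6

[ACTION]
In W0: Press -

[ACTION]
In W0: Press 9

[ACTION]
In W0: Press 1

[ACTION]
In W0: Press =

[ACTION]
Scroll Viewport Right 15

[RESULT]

ul┠──────────────────────────────────┨         
──┃                                 0┃         
  ┃┌───┬───┬───┬───┐                 ┃         
──┃│ 7 │ 8 │ 9 │ ÷ │                 ┃         
 8┃├───┼───┼───┼───┤                 ┃         
──┃│ 4 │ 5 │ 6 │ × │                 ┃         
 5┃├───┼───┼───┼───┤                 ┃         
──┃│ 1 │ 2 │ 3 │ - │                 ┃         
 2┃├───┼───┼───┼───┤                 ┃         
──┃│ 0 │ . │ = │ + │                 ┃         
━━┃├───┼───┼───┼───┤                 ┃         
  ┃│ C │ MC│ MR│ M+│                 ┃         
  ┃└───┴───┴───┴───┘                 ┃         
  ┃                                  ┃         
  ┃                                  ┃         
  ┗━━━━━━━━━━━━━━━━━━━━━━━━━━━━━━━━━━┛         
                                               
                                               
                                               
                                               
                                               
                                               
                                               


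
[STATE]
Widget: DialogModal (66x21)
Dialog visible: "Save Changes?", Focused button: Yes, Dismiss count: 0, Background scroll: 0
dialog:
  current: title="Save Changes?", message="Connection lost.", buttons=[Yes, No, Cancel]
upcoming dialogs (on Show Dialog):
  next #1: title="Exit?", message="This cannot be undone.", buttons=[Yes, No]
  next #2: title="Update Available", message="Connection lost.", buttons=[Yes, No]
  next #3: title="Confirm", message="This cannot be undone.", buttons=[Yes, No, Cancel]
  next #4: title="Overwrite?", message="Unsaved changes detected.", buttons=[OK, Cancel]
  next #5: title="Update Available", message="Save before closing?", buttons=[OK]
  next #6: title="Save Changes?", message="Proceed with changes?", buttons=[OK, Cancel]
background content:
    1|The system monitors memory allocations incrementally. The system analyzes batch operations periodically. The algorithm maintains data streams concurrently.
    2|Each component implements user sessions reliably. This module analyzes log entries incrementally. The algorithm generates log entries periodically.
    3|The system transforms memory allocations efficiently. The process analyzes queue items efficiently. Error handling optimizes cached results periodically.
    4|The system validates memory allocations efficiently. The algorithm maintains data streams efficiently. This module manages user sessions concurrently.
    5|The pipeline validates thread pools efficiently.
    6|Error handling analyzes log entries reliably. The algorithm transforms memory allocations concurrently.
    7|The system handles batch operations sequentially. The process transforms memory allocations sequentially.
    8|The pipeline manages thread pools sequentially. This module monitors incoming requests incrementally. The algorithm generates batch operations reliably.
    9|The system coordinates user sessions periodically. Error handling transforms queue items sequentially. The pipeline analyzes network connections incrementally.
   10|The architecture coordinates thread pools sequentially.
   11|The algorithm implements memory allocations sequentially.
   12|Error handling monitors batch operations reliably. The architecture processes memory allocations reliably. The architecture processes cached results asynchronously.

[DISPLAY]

The system monitors memory allocations incrementally. The system a
Each component implements user sessions reliably. This module anal
The system transforms memory allocations efficiently. The process 
The system validates memory allocations efficiently. The algorithm
The pipeline validates thread pools efficiently.                  
Error handling analyzes log entries reliably. The algorithm transf
The system handles batch operations sequentially. The process tran
The pipeline manages thread pools sequentially. This module monito
The system coordinate┌─────────────────────┐cally. Error handling 
The architecture coor│    Save Changes?    │quentially.           
The algorithm impleme│   Connection lost.  │sequentially.         
Error handling monito│ [Yes]  No   Cancel  │iably. The architectur
                     └─────────────────────┘                      
                                                                  
                                                                  
                                                                  
                                                                  
                                                                  
                                                                  
                                                                  
                                                                  


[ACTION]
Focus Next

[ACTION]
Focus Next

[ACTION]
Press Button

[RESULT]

The system monitors memory allocations incrementally. The system a
Each component implements user sessions reliably. This module anal
The system transforms memory allocations efficiently. The process 
The system validates memory allocations efficiently. The algorithm
The pipeline validates thread pools efficiently.                  
Error handling analyzes log entries reliably. The algorithm transf
The system handles batch operations sequentially. The process tran
The pipeline manages thread pools sequentially. This module monito
The system coordinates user sessions periodically. Error handling 
The architecture coordinates thread pools sequentially.           
The algorithm implements memory allocations sequentially.         
Error handling monitors batch operations reliably. The architectur
                                                                  
                                                                  
                                                                  
                                                                  
                                                                  
                                                                  
                                                                  
                                                                  
                                                                  


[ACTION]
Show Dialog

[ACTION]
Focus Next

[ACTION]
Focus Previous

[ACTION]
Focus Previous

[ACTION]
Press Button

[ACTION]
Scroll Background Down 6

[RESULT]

The system handles batch operations sequentially. The process tran
The pipeline manages thread pools sequentially. This module monito
The system coordinates user sessions periodically. Error handling 
The architecture coordinates thread pools sequentially.           
The algorithm implements memory allocations sequentially.         
Error handling monitors batch operations reliably. The architectur
                                                                  
                                                                  
                                                                  
                                                                  
                                                                  
                                                                  
                                                                  
                                                                  
                                                                  
                                                                  
                                                                  
                                                                  
                                                                  
                                                                  
                                                                  


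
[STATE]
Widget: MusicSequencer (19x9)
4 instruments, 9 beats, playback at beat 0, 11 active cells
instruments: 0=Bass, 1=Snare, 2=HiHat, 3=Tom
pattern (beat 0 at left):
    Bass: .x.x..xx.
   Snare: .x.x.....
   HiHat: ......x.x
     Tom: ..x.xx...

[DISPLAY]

      ▼12345678    
  Bass·█·█··██·    
 Snare·█·█·····    
 HiHat······█·█    
   Tom··█·██···    
                   
                   
                   
                   


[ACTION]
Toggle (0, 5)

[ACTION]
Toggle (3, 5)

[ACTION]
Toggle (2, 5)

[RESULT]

      ▼12345678    
  Bass·█·█·███·    
 Snare·█·█·····    
 HiHat·····██·█    
   Tom··█·█····    
                   
                   
                   
                   


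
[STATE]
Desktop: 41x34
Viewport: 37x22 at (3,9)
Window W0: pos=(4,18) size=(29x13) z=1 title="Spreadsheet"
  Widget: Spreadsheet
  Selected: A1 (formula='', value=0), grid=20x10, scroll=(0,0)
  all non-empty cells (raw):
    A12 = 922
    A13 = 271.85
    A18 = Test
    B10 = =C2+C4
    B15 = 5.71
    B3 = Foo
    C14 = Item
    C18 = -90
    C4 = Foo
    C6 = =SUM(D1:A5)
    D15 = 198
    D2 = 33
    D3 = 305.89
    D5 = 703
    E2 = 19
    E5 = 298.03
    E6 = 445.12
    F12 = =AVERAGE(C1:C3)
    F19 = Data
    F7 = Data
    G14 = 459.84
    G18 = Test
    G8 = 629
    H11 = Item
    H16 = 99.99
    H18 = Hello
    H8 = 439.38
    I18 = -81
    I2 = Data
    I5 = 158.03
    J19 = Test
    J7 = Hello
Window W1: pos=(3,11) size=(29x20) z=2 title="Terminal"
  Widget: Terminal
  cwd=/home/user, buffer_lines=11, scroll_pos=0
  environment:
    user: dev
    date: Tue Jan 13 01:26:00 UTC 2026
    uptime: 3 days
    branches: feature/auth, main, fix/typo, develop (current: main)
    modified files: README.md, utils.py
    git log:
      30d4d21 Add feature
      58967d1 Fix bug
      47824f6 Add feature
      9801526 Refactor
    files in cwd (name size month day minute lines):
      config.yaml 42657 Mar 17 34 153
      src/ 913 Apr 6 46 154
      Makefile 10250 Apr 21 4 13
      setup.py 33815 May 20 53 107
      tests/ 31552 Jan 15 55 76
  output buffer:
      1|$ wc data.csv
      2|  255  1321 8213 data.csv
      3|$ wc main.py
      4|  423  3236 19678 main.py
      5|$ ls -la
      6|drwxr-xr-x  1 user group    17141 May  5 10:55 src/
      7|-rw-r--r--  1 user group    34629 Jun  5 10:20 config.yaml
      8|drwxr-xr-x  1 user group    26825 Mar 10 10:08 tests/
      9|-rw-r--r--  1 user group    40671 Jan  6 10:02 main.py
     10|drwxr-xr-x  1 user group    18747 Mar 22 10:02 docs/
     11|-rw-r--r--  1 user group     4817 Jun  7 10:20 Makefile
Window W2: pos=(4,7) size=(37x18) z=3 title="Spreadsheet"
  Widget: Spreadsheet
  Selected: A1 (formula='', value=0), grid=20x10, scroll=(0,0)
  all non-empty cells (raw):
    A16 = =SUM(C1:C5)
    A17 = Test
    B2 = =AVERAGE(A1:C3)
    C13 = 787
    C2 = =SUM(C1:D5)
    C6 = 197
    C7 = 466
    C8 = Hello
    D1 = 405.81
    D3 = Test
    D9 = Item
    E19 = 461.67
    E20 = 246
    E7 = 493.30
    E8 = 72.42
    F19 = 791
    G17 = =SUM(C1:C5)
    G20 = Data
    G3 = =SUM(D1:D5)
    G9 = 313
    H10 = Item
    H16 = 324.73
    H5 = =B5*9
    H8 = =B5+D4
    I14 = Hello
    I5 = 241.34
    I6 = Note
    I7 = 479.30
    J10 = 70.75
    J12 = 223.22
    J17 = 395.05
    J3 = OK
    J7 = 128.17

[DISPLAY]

 ┠───────────────────────────────────
 ┃A1:                                
┏┃       A       B       C       D   
┃┃-----------------------------------
┠┃  1      [0]       0       0  405.8
┃┃  2        0#CIRC!  #CIRC!         
┃┃  3        0       0       0Test   
┃┃  4        0       0       0       
┃┃  5        0       0       0       
┃┃  6        0       0     197       
┃┃  7        0       0     466       
┃┃  8        0       0Hello          
┃┃  9        0       0       0Item   
┃┃ 10        0       0       0       
┃┃ 11        0       0       0       
┃┗━━━━━━━━━━━━━━━━━━━━━━━━━━━━━━━━━━━
┃$ █                        ┃┃       
┃                           ┃┃       
┃                           ┃┃       
┃                           ┃┃       
┃                           ┃┃       
┗━━━━━━━━━━━━━━━━━━━━━━━━━━━┛┛       


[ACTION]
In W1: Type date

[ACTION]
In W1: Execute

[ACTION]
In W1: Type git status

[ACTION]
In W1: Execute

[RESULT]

 ┠───────────────────────────────────
 ┃A1:                                
┏┃       A       B       C       D   
┃┃-----------------------------------
┠┃  1      [0]       0       0  405.8
┃┃  2        0#CIRC!  #CIRC!         
┃┃  3        0       0       0Test   
┃┃  4        0       0       0       
┃┃  5        0       0       0       
┃┃  6        0       0     197       
┃┃  7        0       0     466       
┃┃  8        0       0Hello          
┃┃  9        0       0       0Item   
┃┃ 10        0       0       0       
┃┃ 11        0       0       0       
┃┗━━━━━━━━━━━━━━━━━━━━━━━━━━━━━━━━━━━
┃Changes not staged for comm┃┃       
┃                           ┃┃       
┃        modified:   README.┃┃       
┃        modified:   utils.p┃┃       
┃$ █                        ┃┃       
┗━━━━━━━━━━━━━━━━━━━━━━━━━━━┛┛       


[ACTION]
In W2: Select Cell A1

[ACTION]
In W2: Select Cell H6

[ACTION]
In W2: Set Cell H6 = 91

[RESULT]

 ┠───────────────────────────────────
 ┃H6: 91                             
┏┃       A       B       C       D   
┃┃-----------------------------------
┠┃  1        0       0       0  405.8
┃┃  2        0#CIRC!  #CIRC!         
┃┃  3        0       0       0Test   
┃┃  4        0       0       0       
┃┃  5        0       0       0       
┃┃  6        0       0     197       
┃┃  7        0       0     466       
┃┃  8        0       0Hello          
┃┃  9        0       0       0Item   
┃┃ 10        0       0       0       
┃┃ 11        0       0       0       
┃┗━━━━━━━━━━━━━━━━━━━━━━━━━━━━━━━━━━━
┃Changes not staged for comm┃┃       
┃                           ┃┃       
┃        modified:   README.┃┃       
┃        modified:   utils.p┃┃       
┃$ █                        ┃┃       
┗━━━━━━━━━━━━━━━━━━━━━━━━━━━┛┛       


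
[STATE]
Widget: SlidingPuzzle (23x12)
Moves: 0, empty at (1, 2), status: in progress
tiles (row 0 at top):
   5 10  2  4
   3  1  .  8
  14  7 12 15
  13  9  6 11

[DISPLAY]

┌────┬────┬────┬────┐  
│  5 │ 10 │  2 │  4 │  
├────┼────┼────┼────┤  
│  3 │  1 │    │  8 │  
├────┼────┼────┼────┤  
│ 14 │  7 │ 12 │ 15 │  
├────┼────┼────┼────┤  
│ 13 │  9 │  6 │ 11 │  
└────┴────┴────┴────┘  
Moves: 0               
                       
                       


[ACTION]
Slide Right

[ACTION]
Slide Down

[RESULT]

┌────┬────┬────┬────┐  
│  5 │    │  2 │  4 │  
├────┼────┼────┼────┤  
│  3 │ 10 │  1 │  8 │  
├────┼────┼────┼────┤  
│ 14 │  7 │ 12 │ 15 │  
├────┼────┼────┼────┤  
│ 13 │  9 │  6 │ 11 │  
└────┴────┴────┴────┘  
Moves: 2               
                       
                       


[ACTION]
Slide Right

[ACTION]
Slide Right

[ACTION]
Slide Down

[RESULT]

┌────┬────┬────┬────┐  
│    │  5 │  2 │  4 │  
├────┼────┼────┼────┤  
│  3 │ 10 │  1 │  8 │  
├────┼────┼────┼────┤  
│ 14 │  7 │ 12 │ 15 │  
├────┼────┼────┼────┤  
│ 13 │  9 │  6 │ 11 │  
└────┴────┴────┴────┘  
Moves: 3               
                       
                       


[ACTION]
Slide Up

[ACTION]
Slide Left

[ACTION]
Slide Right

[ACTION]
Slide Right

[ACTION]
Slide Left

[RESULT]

┌────┬────┬────┬────┐  
│  3 │  5 │  2 │  4 │  
├────┼────┼────┼────┤  
│ 10 │    │  1 │  8 │  
├────┼────┼────┼────┤  
│ 14 │  7 │ 12 │ 15 │  
├────┼────┼────┼────┤  
│ 13 │  9 │  6 │ 11 │  
└────┴────┴────┴────┘  
Moves: 7               
                       
                       


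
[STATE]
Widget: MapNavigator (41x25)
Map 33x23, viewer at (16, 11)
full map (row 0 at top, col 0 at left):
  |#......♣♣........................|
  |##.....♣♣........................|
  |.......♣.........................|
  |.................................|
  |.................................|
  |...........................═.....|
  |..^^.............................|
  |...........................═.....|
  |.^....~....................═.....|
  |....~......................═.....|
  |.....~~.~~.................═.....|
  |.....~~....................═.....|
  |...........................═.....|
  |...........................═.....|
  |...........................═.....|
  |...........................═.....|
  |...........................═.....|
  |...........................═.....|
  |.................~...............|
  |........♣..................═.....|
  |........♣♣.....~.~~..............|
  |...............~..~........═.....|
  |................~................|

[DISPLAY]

                                         
    #......♣♣........................    
    ##.....♣♣........................    
    .......♣.........................    
    .................................    
    .................................    
    ...........................═.....    
    ..^^.............................    
    ...........................═.....    
    .^....~....................═.....    
    ....~......................═.....    
    .....~~.~~.................═.....    
    .....~~.........@..........═.....    
    ...........................═.....    
    ...........................═.....    
    ...........................═.....    
    ...........................═.....    
    ...........................═.....    
    ...........................═.....    
    .................~...............    
    ........♣..................═.....    
    ........♣♣.....~.~~..............    
    ...............~..~........═.....    
    ................~................    
                                         


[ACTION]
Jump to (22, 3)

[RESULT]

                                         
                                         
                                         
                                         
                                         
                                         
                                         
                                         
                                         
.....♣♣........................          
.....♣♣........................          
.....♣.........................          
....................@..........          
...............................          
.........................═.....          
^^.............................          
.........................═.....          
....~....................═.....          
..~......................═.....          
...~~.~~.................═.....          
...~~....................═.....          
.........................═.....          
.........................═.....          
.........................═.....          
.........................═.....          


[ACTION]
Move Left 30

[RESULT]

                                         
                                         
                                         
                                         
                                         
                                         
                                         
                                         
                                         
                    #......♣♣............
                    ##.....♣♣............
                    .......♣.............
                    @....................
                    .....................
                    .....................
                    ..^^.................
                    .....................
                    .^....~..............
                    ....~................
                    .....~~.~~...........
                    .....~~..............
                    .....................
                    .....................
                    .....................
                    .....................


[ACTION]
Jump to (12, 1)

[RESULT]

                                         
                                         
                                         
                                         
                                         
                                         
                                         
                                         
                                         
                                         
                                         
        #......♣♣........................
        ##.....♣♣...@....................
        .......♣.........................
        .................................
        .................................
        ...........................═.....
        ..^^.............................
        ...........................═.....
        .^....~....................═.....
        ....~......................═.....
        .....~~.~~.................═.....
        .....~~....................═.....
        ...........................═.....
        ...........................═.....


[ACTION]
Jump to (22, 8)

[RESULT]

                                         
                                         
                                         
                                         
.....♣♣........................          
.....♣♣........................          
.....♣.........................          
...............................          
...............................          
.........................═.....          
^^.............................          
.........................═.....          
....~...............@....═.....          
..~......................═.....          
...~~.~~.................═.....          
...~~....................═.....          
.........................═.....          
.........................═.....          
.........................═.....          
.........................═.....          
.........................═.....          
.........................═.....          
...............~...............          
......♣..................═.....          
......♣♣.....~.~~..............          


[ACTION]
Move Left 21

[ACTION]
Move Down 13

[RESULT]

                   ....~.................
                   .....~~.~~............
                   .....~~...............
                   ......................
                   ......................
                   ......................
                   ......................
                   ......................
                   ......................
                   .................~....
                   ........♣.............
                   ........♣♣.....~.~~...
                   .@.............~..~...
                   ................~.....
                                         
                                         
                                         
                                         
                                         
                                         
                                         
                                         
                                         
                                         
                                         


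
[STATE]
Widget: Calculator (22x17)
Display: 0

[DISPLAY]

                     0
┌───┬───┬───┬───┐     
│ 7 │ 8 │ 9 │ ÷ │     
├───┼───┼───┼───┤     
│ 4 │ 5 │ 6 │ × │     
├───┼───┼───┼───┤     
│ 1 │ 2 │ 3 │ - │     
├───┼───┼───┼───┤     
│ 0 │ . │ = │ + │     
├───┼───┼───┼───┤     
│ C │ MC│ MR│ M+│     
└───┴───┴───┴───┘     
                      
                      
                      
                      
                      


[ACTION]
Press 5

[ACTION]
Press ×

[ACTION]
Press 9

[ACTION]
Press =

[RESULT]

                    45
┌───┬───┬───┬───┐     
│ 7 │ 8 │ 9 │ ÷ │     
├───┼───┼───┼───┤     
│ 4 │ 5 │ 6 │ × │     
├───┼───┼───┼───┤     
│ 1 │ 2 │ 3 │ - │     
├───┼───┼───┼───┤     
│ 0 │ . │ = │ + │     
├───┼───┼───┼───┤     
│ C │ MC│ MR│ M+│     
└───┴───┴───┴───┘     
                      
                      
                      
                      
                      


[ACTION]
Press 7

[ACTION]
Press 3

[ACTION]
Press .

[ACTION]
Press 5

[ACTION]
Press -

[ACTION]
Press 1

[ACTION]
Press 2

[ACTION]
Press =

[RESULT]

                  61.5
┌───┬───┬───┬───┐     
│ 7 │ 8 │ 9 │ ÷ │     
├───┼───┼───┼───┤     
│ 4 │ 5 │ 6 │ × │     
├───┼───┼───┼───┤     
│ 1 │ 2 │ 3 │ - │     
├───┼───┼───┼───┤     
│ 0 │ . │ = │ + │     
├───┼───┼───┼───┤     
│ C │ MC│ MR│ M+│     
└───┴───┴───┴───┘     
                      
                      
                      
                      
                      


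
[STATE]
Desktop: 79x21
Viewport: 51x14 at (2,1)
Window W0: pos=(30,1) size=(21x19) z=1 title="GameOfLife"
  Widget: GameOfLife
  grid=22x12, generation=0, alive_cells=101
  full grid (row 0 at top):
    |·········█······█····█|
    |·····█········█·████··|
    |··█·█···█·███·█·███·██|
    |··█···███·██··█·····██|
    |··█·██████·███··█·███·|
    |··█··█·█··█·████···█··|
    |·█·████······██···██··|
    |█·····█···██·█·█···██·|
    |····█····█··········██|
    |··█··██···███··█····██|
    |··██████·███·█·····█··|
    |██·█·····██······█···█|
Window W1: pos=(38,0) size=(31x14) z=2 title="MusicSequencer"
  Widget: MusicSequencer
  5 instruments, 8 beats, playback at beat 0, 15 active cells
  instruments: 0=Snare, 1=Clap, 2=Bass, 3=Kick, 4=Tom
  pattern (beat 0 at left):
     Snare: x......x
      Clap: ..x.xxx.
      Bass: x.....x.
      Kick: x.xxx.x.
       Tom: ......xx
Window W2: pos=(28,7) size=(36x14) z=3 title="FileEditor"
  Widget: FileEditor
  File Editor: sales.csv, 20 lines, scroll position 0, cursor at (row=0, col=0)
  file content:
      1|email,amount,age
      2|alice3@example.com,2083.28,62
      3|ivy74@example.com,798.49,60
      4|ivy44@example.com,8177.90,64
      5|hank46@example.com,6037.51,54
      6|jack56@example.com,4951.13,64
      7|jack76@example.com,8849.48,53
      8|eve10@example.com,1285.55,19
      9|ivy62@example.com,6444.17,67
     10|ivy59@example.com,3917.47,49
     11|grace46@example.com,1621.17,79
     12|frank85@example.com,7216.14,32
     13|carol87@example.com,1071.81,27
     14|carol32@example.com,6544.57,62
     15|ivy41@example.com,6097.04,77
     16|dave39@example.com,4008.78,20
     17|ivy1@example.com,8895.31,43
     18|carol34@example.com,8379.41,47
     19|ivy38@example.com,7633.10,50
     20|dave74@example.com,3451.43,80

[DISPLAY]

                            ┏━━━━━━━┃ MusicSequence
                            ┃ GameOf┠──────────────
                            ┠───────┃      ▼1234567
                            ┃Gen: 0 ┃ Snare█······█
                            ┃·······┃  Clap··█·███·
                            ┃····█··┃  Bass█·····█·
                          ┏━━━━━━━━━━━━━━━━━━━━━━━━
                          ┃ FileEditor             
                          ┠────────────────────────
                          ┃█mail,amount,age        
                          ┃alice3@example.com,2083.
                          ┃ivy74@example.com,798.49
                          ┃ivy44@example.com,8177.9
                          ┃hank46@example.com,6037.


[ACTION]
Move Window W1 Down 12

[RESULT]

                            ┏━━━━━━━━━━━━━━━━━━━┓  
                            ┃ GameOfLife        ┃  
                            ┠───────────────────┨  
                            ┃Gen: 0             ┃  
                            ┃········█······█···┃  
                            ┃····█········█·████┃  
                          ┏━━━━━━━━━━━━━━━━━━━━━━━━
                          ┃ FileEditor             
                          ┠────────────────────────
                          ┃█mail,amount,age        
                          ┃alice3@example.com,2083.
                          ┃ivy74@example.com,798.49
                          ┃ivy44@example.com,8177.9
                          ┃hank46@example.com,6037.


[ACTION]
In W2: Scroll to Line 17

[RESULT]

                            ┏━━━━━━━━━━━━━━━━━━━┓  
                            ┃ GameOfLife        ┃  
                            ┠───────────────────┨  
                            ┃Gen: 0             ┃  
                            ┃········█······█···┃  
                            ┃····█········█·████┃  
                          ┏━━━━━━━━━━━━━━━━━━━━━━━━
                          ┃ FileEditor             
                          ┠────────────────────────
                          ┃grace46@example.com,1621
                          ┃frank85@example.com,7216
                          ┃carol87@example.com,1071
                          ┃carol32@example.com,6544
                          ┃ivy41@example.com,6097.0
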